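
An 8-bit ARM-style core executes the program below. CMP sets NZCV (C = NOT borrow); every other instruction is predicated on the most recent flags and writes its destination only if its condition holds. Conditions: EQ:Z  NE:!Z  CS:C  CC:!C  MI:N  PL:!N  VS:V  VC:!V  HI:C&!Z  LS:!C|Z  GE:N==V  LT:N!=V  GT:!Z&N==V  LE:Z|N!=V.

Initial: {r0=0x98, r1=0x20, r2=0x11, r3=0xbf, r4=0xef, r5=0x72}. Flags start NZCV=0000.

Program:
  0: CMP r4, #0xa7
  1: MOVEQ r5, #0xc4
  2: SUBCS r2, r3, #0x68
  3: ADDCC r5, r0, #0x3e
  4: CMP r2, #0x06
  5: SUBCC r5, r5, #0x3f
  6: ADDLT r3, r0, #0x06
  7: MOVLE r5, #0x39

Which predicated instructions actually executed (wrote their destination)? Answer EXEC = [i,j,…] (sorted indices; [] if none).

[0] flags=0010 → (cmp)
[1] flags=0010 EQ?F → skip
[2] flags=0010 CS?T → r2=0x57
[3] flags=0010 CC?F → skip
[4] flags=0010 → (cmp)
[5] flags=0010 CC?F → skip
[6] flags=0010 LT?F → skip
[7] flags=0010 LE?F → skip

EXEC = [2]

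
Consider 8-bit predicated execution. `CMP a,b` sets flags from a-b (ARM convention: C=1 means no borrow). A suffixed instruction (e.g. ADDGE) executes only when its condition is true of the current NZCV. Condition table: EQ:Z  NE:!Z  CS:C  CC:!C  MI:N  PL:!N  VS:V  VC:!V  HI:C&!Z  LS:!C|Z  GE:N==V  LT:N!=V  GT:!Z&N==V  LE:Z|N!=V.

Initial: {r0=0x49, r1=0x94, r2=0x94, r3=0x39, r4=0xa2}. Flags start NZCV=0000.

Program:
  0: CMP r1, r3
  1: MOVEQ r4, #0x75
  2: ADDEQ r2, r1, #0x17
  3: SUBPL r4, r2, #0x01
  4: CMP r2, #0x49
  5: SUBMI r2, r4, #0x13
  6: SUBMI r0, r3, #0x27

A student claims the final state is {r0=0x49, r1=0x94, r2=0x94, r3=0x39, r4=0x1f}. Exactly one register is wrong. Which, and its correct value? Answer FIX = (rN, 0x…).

FIX = (r4, 0x93)

[0] flags=0011 → (cmp)
[1] flags=0011 EQ?F → skip
[2] flags=0011 EQ?F → skip
[3] flags=0011 PL?T → r4=0x93
[4] flags=0011 → (cmp)
[5] flags=0011 MI?F → skip
[6] flags=0011 MI?F → skip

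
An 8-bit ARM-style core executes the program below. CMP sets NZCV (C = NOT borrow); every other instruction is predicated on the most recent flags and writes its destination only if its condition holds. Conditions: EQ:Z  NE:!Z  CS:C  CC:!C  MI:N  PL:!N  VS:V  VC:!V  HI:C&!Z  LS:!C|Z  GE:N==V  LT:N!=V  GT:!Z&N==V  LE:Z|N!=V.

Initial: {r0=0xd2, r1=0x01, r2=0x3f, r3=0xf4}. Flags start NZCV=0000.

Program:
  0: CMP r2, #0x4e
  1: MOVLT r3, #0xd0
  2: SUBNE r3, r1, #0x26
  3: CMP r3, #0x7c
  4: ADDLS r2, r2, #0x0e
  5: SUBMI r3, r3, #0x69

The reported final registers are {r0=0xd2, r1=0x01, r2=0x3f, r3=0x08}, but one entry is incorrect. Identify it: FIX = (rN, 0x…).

0: ✓ CMP  NZCV=1000
1: ✓ MOVLT  r3←0xd0
2: ✓ SUBNE  r3←0xdb
3: ✓ CMP  NZCV=0011
4: · ADDLS
5: · SUBMI

FIX = (r3, 0xdb)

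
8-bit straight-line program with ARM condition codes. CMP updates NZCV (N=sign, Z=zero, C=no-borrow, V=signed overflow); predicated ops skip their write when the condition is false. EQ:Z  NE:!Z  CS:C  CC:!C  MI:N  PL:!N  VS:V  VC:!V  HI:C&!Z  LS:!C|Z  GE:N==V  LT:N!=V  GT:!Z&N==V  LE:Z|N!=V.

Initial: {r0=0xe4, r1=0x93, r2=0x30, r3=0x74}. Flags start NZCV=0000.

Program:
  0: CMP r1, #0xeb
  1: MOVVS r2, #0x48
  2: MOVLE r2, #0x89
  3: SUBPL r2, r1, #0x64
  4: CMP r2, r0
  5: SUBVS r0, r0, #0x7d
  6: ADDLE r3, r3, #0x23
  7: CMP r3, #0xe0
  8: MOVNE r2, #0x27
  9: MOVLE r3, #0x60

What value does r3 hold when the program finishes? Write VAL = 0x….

VAL = 0x60

[0] flags=1000 → (cmp)
[1] flags=1000 VS?F → skip
[2] flags=1000 LE?T → r2=0x89
[3] flags=1000 PL?F → skip
[4] flags=1000 → (cmp)
[5] flags=1000 VS?F → skip
[6] flags=1000 LE?T → r3=0x97
[7] flags=1000 → (cmp)
[8] flags=1000 NE?T → r2=0x27
[9] flags=1000 LE?T → r3=0x60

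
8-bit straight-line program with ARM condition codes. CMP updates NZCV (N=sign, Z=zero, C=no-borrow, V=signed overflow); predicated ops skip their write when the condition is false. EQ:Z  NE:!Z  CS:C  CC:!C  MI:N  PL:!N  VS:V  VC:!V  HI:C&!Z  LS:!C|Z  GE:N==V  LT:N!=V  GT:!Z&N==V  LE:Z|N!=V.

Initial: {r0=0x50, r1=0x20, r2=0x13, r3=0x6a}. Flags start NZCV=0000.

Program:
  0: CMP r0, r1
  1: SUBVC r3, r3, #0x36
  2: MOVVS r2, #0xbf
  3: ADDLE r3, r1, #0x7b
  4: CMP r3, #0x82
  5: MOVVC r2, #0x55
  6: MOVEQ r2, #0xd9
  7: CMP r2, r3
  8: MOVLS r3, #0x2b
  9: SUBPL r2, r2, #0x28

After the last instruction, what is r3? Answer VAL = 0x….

[0] flags=0010 → (cmp)
[1] flags=0010 VC?T → r3=0x34
[2] flags=0010 VS?F → skip
[3] flags=0010 LE?F → skip
[4] flags=1001 → (cmp)
[5] flags=1001 VC?F → skip
[6] flags=1001 EQ?F → skip
[7] flags=1000 → (cmp)
[8] flags=1000 LS?T → r3=0x2b
[9] flags=1000 PL?F → skip

VAL = 0x2b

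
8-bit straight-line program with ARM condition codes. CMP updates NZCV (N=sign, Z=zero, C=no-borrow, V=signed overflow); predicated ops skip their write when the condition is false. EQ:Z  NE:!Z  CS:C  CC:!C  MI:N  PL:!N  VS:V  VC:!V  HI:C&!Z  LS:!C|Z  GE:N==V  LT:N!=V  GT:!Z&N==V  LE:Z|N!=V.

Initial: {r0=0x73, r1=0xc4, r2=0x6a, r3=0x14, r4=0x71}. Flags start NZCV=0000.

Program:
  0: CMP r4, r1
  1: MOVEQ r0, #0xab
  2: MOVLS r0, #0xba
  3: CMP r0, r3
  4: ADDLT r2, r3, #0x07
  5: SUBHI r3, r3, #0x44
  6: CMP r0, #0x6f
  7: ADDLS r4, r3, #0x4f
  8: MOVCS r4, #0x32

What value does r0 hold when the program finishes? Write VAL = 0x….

0: ✓ CMP  NZCV=1001
1: · MOVEQ
2: ✓ MOVLS  r0←0xba
3: ✓ CMP  NZCV=1010
4: ✓ ADDLT  r2←0x1b
5: ✓ SUBHI  r3←0xd0
6: ✓ CMP  NZCV=0011
7: · ADDLS
8: ✓ MOVCS  r4←0x32

VAL = 0xba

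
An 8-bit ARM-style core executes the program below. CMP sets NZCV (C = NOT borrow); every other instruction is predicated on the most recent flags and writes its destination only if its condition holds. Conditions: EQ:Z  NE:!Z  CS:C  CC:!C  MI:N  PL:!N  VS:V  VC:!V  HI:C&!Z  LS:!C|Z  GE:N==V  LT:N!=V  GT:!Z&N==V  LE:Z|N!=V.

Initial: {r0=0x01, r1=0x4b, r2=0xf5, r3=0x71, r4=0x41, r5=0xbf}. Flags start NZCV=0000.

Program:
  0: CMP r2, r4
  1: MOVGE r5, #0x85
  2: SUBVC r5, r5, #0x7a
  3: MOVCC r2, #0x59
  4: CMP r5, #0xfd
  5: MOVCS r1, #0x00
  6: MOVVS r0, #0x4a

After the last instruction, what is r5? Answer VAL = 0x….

0: ✓ CMP  NZCV=1010
1: · MOVGE
2: ✓ SUBVC  r5←0x45
3: · MOVCC
4: ✓ CMP  NZCV=0000
5: · MOVCS
6: · MOVVS

VAL = 0x45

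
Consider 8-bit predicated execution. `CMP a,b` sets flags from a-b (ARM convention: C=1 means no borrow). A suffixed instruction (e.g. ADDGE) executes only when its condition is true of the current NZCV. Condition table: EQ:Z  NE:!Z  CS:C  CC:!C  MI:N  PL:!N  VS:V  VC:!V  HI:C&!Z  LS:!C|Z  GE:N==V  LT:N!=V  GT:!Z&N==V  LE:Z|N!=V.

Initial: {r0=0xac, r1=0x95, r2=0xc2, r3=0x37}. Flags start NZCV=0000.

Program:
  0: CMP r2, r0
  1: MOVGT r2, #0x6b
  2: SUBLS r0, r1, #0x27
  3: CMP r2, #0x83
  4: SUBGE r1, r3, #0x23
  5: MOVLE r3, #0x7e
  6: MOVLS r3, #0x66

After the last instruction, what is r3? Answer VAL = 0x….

[0] flags=0010 → (cmp)
[1] flags=0010 GT?T → r2=0x6b
[2] flags=0010 LS?F → skip
[3] flags=1001 → (cmp)
[4] flags=1001 GE?T → r1=0x14
[5] flags=1001 LE?F → skip
[6] flags=1001 LS?T → r3=0x66

VAL = 0x66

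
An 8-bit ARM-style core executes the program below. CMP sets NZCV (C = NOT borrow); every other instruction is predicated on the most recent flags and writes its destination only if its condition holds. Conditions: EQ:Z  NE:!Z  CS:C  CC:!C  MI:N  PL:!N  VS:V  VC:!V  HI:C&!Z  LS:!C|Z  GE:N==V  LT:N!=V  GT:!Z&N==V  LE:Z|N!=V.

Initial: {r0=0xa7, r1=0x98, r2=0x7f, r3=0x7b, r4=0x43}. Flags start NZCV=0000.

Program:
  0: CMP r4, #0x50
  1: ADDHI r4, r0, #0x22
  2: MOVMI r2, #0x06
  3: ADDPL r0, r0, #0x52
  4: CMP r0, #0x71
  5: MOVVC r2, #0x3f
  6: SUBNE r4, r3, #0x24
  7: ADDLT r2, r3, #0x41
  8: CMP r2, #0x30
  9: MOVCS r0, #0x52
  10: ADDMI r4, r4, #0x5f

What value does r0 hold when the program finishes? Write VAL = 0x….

VAL = 0x52

[0] flags=1000 → (cmp)
[1] flags=1000 HI?F → skip
[2] flags=1000 MI?T → r2=0x06
[3] flags=1000 PL?F → skip
[4] flags=0011 → (cmp)
[5] flags=0011 VC?F → skip
[6] flags=0011 NE?T → r4=0x57
[7] flags=0011 LT?T → r2=0xbc
[8] flags=1010 → (cmp)
[9] flags=1010 CS?T → r0=0x52
[10] flags=1010 MI?T → r4=0xb6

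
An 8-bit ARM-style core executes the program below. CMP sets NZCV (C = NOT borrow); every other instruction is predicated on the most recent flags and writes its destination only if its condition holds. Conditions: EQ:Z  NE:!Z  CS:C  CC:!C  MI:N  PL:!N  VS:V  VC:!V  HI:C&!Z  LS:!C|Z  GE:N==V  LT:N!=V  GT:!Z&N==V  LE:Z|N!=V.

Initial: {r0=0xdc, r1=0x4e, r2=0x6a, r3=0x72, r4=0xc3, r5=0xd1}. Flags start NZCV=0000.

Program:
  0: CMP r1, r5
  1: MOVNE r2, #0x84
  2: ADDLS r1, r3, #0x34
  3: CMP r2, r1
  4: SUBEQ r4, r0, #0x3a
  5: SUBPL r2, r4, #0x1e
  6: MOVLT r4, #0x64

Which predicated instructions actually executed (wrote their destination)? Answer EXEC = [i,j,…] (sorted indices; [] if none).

EXEC = [1,2,6]

[0] flags=0000 → (cmp)
[1] flags=0000 NE?T → r2=0x84
[2] flags=0000 LS?T → r1=0xa6
[3] flags=1000 → (cmp)
[4] flags=1000 EQ?F → skip
[5] flags=1000 PL?F → skip
[6] flags=1000 LT?T → r4=0x64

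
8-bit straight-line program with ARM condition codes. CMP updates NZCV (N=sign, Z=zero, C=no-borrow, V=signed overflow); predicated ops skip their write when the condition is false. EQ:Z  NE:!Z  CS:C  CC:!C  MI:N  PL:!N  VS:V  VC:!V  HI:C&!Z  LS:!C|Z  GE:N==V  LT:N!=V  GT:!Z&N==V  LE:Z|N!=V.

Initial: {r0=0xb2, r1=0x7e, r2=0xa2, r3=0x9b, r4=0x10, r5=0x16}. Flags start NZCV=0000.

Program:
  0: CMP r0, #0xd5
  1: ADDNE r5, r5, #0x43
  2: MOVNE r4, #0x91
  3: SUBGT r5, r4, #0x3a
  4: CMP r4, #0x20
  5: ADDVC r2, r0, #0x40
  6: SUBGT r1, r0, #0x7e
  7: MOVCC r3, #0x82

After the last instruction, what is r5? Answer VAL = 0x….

VAL = 0x59

[0] flags=1000 → (cmp)
[1] flags=1000 NE?T → r5=0x59
[2] flags=1000 NE?T → r4=0x91
[3] flags=1000 GT?F → skip
[4] flags=0011 → (cmp)
[5] flags=0011 VC?F → skip
[6] flags=0011 GT?F → skip
[7] flags=0011 CC?F → skip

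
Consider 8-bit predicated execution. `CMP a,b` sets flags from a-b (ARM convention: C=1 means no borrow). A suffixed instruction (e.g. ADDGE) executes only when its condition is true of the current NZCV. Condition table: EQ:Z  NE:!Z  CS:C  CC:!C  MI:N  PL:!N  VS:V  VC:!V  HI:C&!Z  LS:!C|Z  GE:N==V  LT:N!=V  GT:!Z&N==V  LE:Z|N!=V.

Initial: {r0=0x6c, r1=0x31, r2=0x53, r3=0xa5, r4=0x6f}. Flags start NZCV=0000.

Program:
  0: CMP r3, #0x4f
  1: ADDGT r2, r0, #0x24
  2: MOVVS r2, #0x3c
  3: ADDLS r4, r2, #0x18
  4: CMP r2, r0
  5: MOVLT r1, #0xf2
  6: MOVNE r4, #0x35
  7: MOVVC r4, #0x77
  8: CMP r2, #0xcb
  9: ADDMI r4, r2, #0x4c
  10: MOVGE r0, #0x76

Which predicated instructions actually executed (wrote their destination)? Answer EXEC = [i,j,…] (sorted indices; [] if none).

EXEC = [2,5,6,7,10]

[0] flags=0011 → (cmp)
[1] flags=0011 GT?F → skip
[2] flags=0011 VS?T → r2=0x3c
[3] flags=0011 LS?F → skip
[4] flags=1000 → (cmp)
[5] flags=1000 LT?T → r1=0xf2
[6] flags=1000 NE?T → r4=0x35
[7] flags=1000 VC?T → r4=0x77
[8] flags=0000 → (cmp)
[9] flags=0000 MI?F → skip
[10] flags=0000 GE?T → r0=0x76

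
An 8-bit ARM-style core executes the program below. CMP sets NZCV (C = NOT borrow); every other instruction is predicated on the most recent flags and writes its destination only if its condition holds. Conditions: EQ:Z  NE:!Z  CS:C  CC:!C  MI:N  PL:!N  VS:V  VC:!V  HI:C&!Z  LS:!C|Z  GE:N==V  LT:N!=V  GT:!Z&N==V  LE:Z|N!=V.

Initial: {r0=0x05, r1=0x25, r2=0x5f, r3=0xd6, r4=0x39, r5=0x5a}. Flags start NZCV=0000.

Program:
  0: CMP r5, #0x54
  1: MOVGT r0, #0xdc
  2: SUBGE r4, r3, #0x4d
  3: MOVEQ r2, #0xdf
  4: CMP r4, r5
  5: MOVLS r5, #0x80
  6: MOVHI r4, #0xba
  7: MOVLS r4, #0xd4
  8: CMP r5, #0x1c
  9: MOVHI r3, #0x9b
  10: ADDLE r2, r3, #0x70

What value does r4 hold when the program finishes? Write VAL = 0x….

0: ✓ CMP  NZCV=0010
1: ✓ MOVGT  r0←0xdc
2: ✓ SUBGE  r4←0x89
3: · MOVEQ
4: ✓ CMP  NZCV=0011
5: · MOVLS
6: ✓ MOVHI  r4←0xba
7: · MOVLS
8: ✓ CMP  NZCV=0010
9: ✓ MOVHI  r3←0x9b
10: · ADDLE

VAL = 0xba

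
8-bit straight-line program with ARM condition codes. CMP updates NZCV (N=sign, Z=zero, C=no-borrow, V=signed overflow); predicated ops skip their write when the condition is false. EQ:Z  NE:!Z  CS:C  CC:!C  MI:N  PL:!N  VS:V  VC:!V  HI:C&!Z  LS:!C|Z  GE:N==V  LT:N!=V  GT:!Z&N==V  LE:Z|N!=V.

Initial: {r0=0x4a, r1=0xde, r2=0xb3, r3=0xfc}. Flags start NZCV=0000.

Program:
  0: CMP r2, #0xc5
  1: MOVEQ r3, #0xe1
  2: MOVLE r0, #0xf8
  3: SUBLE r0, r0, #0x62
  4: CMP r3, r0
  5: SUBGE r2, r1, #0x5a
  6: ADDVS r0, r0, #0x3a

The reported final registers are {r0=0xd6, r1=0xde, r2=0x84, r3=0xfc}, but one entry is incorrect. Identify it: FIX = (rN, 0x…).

0: ✓ CMP  NZCV=1000
1: · MOVEQ
2: ✓ MOVLE  r0←0xf8
3: ✓ SUBLE  r0←0x96
4: ✓ CMP  NZCV=0010
5: ✓ SUBGE  r2←0x84
6: · ADDVS

FIX = (r0, 0x96)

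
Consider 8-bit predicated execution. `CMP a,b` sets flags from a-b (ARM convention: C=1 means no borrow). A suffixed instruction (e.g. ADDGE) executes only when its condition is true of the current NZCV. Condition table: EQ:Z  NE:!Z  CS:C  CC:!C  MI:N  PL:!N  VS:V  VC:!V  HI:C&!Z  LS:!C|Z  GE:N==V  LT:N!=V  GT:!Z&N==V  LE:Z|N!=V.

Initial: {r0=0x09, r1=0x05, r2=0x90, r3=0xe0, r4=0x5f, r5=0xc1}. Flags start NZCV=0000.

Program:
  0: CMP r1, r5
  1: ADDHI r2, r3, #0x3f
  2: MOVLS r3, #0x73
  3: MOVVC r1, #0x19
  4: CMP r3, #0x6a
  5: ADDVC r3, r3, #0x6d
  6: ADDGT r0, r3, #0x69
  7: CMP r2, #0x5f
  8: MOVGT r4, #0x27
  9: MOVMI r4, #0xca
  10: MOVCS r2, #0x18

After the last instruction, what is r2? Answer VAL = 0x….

0: ✓ CMP  NZCV=0000
1: · ADDHI
2: ✓ MOVLS  r3←0x73
3: ✓ MOVVC  r1←0x19
4: ✓ CMP  NZCV=0010
5: ✓ ADDVC  r3←0xe0
6: ✓ ADDGT  r0←0x49
7: ✓ CMP  NZCV=0011
8: · MOVGT
9: · MOVMI
10: ✓ MOVCS  r2←0x18

VAL = 0x18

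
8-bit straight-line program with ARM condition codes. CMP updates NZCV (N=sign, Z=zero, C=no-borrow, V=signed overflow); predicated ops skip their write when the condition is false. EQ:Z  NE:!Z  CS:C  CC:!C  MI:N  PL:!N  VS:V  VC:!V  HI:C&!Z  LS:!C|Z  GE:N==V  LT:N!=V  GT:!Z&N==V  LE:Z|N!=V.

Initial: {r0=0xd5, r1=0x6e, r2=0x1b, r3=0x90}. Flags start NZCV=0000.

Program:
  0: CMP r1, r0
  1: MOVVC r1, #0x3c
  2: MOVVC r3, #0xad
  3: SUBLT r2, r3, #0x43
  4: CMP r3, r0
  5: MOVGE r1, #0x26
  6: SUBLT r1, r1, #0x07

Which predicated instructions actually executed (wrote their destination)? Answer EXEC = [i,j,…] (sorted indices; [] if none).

EXEC = [6]

[0] flags=1001 → (cmp)
[1] flags=1001 VC?F → skip
[2] flags=1001 VC?F → skip
[3] flags=1001 LT?F → skip
[4] flags=1000 → (cmp)
[5] flags=1000 GE?F → skip
[6] flags=1000 LT?T → r1=0x67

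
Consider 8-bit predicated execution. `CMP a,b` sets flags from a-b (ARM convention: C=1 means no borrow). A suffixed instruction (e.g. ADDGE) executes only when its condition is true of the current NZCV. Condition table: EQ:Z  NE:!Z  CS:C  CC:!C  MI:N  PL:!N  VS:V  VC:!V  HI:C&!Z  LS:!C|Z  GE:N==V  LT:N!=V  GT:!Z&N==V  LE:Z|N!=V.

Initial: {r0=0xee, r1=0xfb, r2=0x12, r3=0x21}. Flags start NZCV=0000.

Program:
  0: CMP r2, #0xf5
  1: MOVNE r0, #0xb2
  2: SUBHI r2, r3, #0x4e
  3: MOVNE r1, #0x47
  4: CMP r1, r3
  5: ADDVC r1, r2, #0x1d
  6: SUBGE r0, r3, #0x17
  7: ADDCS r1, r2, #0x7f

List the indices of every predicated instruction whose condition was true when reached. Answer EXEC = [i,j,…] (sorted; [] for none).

EXEC = [1,3,5,6,7]

[0] flags=0000 → (cmp)
[1] flags=0000 NE?T → r0=0xb2
[2] flags=0000 HI?F → skip
[3] flags=0000 NE?T → r1=0x47
[4] flags=0010 → (cmp)
[5] flags=0010 VC?T → r1=0x2f
[6] flags=0010 GE?T → r0=0x0a
[7] flags=0010 CS?T → r1=0x91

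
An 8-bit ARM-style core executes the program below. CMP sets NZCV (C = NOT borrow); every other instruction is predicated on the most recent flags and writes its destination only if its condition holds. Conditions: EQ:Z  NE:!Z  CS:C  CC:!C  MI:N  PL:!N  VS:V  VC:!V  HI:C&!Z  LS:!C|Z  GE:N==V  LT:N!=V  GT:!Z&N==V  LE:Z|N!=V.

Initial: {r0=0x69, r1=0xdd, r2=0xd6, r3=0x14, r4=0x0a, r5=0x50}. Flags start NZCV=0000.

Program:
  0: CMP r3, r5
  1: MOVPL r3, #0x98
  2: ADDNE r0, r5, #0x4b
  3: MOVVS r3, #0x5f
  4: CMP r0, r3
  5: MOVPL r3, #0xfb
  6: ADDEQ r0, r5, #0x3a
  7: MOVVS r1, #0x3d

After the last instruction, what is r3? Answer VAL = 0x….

VAL = 0x14

0: ✓ CMP  NZCV=1000
1: · MOVPL
2: ✓ ADDNE  r0←0x9b
3: · MOVVS
4: ✓ CMP  NZCV=1010
5: · MOVPL
6: · ADDEQ
7: · MOVVS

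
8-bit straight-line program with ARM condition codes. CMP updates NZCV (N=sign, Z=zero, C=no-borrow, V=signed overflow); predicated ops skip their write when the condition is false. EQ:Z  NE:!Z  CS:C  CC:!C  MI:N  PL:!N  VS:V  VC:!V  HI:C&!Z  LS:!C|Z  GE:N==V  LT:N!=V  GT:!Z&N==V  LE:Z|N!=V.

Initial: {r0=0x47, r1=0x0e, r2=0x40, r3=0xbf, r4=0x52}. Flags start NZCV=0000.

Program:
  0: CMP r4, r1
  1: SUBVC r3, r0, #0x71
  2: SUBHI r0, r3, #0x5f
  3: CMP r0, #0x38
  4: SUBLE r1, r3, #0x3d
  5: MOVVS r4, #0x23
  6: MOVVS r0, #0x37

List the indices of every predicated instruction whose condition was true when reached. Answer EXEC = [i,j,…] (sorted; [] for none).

EXEC = [1,2]

0: ✓ CMP  NZCV=0010
1: ✓ SUBVC  r3←0xd6
2: ✓ SUBHI  r0←0x77
3: ✓ CMP  NZCV=0010
4: · SUBLE
5: · MOVVS
6: · MOVVS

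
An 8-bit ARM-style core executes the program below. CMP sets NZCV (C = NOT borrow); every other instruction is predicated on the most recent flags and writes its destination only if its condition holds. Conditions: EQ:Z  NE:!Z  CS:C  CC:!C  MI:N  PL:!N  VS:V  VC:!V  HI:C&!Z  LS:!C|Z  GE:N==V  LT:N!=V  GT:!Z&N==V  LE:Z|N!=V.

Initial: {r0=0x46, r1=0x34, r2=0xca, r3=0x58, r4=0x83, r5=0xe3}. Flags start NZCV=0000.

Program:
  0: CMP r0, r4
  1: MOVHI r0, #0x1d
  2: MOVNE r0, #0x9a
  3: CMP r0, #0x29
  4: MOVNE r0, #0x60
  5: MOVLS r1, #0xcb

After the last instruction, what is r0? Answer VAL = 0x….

VAL = 0x60

0: ✓ CMP  NZCV=1001
1: · MOVHI
2: ✓ MOVNE  r0←0x9a
3: ✓ CMP  NZCV=0011
4: ✓ MOVNE  r0←0x60
5: · MOVLS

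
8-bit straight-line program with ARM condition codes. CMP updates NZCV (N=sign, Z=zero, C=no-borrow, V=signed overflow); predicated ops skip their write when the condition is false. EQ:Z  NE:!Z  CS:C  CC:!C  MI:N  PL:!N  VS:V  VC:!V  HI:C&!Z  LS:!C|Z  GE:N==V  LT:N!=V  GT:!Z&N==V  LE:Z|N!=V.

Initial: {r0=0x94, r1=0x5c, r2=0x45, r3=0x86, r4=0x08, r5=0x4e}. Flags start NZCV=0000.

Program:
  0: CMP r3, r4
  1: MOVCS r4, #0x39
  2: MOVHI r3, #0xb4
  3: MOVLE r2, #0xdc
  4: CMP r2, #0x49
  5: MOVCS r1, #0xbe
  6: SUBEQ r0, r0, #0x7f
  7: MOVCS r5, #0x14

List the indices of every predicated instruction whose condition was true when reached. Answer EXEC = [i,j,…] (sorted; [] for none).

EXEC = [1,2,3,5,7]

[0] flags=0011 → (cmp)
[1] flags=0011 CS?T → r4=0x39
[2] flags=0011 HI?T → r3=0xb4
[3] flags=0011 LE?T → r2=0xdc
[4] flags=1010 → (cmp)
[5] flags=1010 CS?T → r1=0xbe
[6] flags=1010 EQ?F → skip
[7] flags=1010 CS?T → r5=0x14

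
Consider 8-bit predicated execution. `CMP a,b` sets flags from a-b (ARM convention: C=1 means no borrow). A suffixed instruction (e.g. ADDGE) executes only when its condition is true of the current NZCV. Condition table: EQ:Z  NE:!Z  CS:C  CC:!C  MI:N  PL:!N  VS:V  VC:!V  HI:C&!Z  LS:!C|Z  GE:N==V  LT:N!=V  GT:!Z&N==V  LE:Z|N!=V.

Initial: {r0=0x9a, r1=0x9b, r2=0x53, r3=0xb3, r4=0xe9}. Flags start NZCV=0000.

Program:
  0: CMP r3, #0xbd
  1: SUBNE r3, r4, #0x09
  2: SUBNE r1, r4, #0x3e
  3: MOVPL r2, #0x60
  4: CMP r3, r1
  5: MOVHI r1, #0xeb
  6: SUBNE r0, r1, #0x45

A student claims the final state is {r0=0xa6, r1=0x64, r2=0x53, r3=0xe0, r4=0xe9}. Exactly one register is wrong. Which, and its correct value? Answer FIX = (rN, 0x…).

FIX = (r1, 0xeb)

[0] flags=1000 → (cmp)
[1] flags=1000 NE?T → r3=0xe0
[2] flags=1000 NE?T → r1=0xab
[3] flags=1000 PL?F → skip
[4] flags=0010 → (cmp)
[5] flags=0010 HI?T → r1=0xeb
[6] flags=0010 NE?T → r0=0xa6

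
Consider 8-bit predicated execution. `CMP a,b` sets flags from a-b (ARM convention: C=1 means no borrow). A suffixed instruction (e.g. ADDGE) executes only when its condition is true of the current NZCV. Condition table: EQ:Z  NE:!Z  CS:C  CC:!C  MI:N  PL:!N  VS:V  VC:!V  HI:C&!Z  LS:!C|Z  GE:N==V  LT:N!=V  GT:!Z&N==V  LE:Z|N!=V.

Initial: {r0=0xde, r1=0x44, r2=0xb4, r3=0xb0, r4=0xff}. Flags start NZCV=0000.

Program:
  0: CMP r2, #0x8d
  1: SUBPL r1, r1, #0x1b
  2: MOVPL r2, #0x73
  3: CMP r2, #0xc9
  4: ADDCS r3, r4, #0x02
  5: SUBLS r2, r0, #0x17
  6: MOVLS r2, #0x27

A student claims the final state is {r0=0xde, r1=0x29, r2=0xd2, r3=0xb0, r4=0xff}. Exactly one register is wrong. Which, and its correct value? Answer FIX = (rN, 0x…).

[0] flags=0010 → (cmp)
[1] flags=0010 PL?T → r1=0x29
[2] flags=0010 PL?T → r2=0x73
[3] flags=1001 → (cmp)
[4] flags=1001 CS?F → skip
[5] flags=1001 LS?T → r2=0xc7
[6] flags=1001 LS?T → r2=0x27

FIX = (r2, 0x27)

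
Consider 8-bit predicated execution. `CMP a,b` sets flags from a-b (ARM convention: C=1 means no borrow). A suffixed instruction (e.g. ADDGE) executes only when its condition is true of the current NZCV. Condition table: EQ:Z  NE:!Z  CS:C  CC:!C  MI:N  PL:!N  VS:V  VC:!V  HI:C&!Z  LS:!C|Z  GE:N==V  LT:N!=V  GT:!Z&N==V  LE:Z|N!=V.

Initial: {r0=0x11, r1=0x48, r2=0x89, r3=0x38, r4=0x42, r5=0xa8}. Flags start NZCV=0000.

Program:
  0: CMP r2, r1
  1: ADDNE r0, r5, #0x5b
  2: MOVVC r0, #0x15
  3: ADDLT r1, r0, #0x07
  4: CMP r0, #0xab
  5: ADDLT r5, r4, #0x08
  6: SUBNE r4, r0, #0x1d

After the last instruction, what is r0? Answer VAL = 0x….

VAL = 0x03

[0] flags=0011 → (cmp)
[1] flags=0011 NE?T → r0=0x03
[2] flags=0011 VC?F → skip
[3] flags=0011 LT?T → r1=0x0a
[4] flags=0000 → (cmp)
[5] flags=0000 LT?F → skip
[6] flags=0000 NE?T → r4=0xe6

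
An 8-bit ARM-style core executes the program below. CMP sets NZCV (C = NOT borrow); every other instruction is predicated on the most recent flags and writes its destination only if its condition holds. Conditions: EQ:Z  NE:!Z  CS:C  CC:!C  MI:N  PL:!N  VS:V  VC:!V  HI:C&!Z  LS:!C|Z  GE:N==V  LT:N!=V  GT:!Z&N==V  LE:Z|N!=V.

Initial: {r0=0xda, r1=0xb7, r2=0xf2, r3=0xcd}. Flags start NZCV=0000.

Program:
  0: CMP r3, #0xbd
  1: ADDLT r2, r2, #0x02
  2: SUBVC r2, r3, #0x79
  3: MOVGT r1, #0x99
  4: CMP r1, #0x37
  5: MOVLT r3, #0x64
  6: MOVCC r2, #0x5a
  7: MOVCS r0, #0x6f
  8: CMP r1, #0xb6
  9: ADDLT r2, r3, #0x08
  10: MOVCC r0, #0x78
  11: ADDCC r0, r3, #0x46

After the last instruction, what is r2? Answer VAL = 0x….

VAL = 0x6c

[0] flags=0010 → (cmp)
[1] flags=0010 LT?F → skip
[2] flags=0010 VC?T → r2=0x54
[3] flags=0010 GT?T → r1=0x99
[4] flags=0011 → (cmp)
[5] flags=0011 LT?T → r3=0x64
[6] flags=0011 CC?F → skip
[7] flags=0011 CS?T → r0=0x6f
[8] flags=1000 → (cmp)
[9] flags=1000 LT?T → r2=0x6c
[10] flags=1000 CC?T → r0=0x78
[11] flags=1000 CC?T → r0=0xaa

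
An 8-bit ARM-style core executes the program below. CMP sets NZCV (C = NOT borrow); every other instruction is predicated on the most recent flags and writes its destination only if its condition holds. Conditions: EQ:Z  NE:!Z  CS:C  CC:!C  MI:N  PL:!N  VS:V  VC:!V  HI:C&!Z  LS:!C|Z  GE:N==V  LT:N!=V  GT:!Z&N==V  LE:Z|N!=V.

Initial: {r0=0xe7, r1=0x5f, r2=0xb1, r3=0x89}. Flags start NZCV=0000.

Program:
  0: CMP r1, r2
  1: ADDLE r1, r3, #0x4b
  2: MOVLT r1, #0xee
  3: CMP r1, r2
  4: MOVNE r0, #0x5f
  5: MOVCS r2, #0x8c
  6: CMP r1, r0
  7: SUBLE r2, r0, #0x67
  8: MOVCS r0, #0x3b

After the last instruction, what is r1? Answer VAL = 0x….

0: ✓ CMP  NZCV=1001
1: · ADDLE
2: · MOVLT
3: ✓ CMP  NZCV=1001
4: ✓ MOVNE  r0←0x5f
5: · MOVCS
6: ✓ CMP  NZCV=0110
7: ✓ SUBLE  r2←0xf8
8: ✓ MOVCS  r0←0x3b

VAL = 0x5f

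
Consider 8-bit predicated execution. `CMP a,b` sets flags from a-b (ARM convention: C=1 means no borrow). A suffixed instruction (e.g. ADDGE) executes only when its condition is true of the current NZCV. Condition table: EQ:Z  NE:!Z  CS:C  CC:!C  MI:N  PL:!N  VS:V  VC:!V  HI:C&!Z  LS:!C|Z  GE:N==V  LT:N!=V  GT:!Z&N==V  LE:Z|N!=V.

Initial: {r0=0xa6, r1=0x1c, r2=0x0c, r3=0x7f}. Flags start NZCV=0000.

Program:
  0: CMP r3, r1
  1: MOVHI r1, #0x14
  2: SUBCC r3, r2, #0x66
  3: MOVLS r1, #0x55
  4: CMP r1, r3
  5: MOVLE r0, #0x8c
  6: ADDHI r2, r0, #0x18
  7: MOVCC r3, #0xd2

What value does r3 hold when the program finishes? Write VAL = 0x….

VAL = 0xd2

[0] flags=0010 → (cmp)
[1] flags=0010 HI?T → r1=0x14
[2] flags=0010 CC?F → skip
[3] flags=0010 LS?F → skip
[4] flags=1000 → (cmp)
[5] flags=1000 LE?T → r0=0x8c
[6] flags=1000 HI?F → skip
[7] flags=1000 CC?T → r3=0xd2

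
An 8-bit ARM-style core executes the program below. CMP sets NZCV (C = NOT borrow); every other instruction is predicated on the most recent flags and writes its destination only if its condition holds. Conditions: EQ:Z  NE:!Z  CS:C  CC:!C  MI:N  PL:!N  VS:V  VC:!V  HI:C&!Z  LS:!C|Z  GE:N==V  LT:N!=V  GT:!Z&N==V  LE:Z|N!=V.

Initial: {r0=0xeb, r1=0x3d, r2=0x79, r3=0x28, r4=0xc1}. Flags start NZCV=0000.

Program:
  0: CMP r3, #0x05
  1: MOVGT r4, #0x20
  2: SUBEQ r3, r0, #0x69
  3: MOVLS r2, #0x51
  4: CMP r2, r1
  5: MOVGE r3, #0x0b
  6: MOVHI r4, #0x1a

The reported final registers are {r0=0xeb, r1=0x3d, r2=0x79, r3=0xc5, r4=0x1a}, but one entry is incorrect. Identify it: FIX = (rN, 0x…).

FIX = (r3, 0x0b)

0: ✓ CMP  NZCV=0010
1: ✓ MOVGT  r4←0x20
2: · SUBEQ
3: · MOVLS
4: ✓ CMP  NZCV=0010
5: ✓ MOVGE  r3←0x0b
6: ✓ MOVHI  r4←0x1a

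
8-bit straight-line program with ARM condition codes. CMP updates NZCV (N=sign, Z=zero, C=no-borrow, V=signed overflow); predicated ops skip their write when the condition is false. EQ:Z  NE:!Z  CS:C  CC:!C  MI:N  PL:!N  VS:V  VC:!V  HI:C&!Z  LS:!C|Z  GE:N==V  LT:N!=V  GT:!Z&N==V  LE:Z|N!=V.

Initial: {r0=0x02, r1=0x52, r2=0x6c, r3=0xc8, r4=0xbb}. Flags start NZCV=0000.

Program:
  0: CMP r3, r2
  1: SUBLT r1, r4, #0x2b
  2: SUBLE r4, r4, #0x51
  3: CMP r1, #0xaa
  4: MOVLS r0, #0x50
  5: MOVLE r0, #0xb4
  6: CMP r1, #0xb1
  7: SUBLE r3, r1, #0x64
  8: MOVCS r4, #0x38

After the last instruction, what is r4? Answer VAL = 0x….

VAL = 0x6a

0: ✓ CMP  NZCV=0011
1: ✓ SUBLT  r1←0x90
2: ✓ SUBLE  r4←0x6a
3: ✓ CMP  NZCV=1000
4: ✓ MOVLS  r0←0x50
5: ✓ MOVLE  r0←0xb4
6: ✓ CMP  NZCV=1000
7: ✓ SUBLE  r3←0x2c
8: · MOVCS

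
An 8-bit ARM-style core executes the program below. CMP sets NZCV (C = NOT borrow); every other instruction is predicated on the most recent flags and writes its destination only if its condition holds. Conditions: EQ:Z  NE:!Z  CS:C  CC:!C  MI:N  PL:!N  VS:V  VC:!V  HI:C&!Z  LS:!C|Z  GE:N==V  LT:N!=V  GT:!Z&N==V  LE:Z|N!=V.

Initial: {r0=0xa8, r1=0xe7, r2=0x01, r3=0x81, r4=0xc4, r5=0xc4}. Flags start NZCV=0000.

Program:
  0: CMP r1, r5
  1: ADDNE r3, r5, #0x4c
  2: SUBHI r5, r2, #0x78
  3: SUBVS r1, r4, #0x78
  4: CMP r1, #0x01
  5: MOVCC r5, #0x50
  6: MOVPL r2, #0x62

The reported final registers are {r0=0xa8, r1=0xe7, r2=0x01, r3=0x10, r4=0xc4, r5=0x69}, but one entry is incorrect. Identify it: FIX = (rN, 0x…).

FIX = (r5, 0x89)

[0] flags=0010 → (cmp)
[1] flags=0010 NE?T → r3=0x10
[2] flags=0010 HI?T → r5=0x89
[3] flags=0010 VS?F → skip
[4] flags=1010 → (cmp)
[5] flags=1010 CC?F → skip
[6] flags=1010 PL?F → skip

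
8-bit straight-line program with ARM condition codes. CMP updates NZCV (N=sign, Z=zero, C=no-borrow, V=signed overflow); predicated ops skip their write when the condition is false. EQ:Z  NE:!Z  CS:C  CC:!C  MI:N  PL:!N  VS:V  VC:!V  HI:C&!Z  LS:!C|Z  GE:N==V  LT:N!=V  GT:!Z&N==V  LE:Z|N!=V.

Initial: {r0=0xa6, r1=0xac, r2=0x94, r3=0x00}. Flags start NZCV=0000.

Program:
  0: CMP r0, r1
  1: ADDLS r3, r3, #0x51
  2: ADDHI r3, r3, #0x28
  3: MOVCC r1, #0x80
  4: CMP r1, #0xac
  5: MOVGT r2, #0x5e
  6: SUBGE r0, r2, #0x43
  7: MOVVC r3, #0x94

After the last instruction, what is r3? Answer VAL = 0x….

VAL = 0x94

0: ✓ CMP  NZCV=1000
1: ✓ ADDLS  r3←0x51
2: · ADDHI
3: ✓ MOVCC  r1←0x80
4: ✓ CMP  NZCV=1000
5: · MOVGT
6: · SUBGE
7: ✓ MOVVC  r3←0x94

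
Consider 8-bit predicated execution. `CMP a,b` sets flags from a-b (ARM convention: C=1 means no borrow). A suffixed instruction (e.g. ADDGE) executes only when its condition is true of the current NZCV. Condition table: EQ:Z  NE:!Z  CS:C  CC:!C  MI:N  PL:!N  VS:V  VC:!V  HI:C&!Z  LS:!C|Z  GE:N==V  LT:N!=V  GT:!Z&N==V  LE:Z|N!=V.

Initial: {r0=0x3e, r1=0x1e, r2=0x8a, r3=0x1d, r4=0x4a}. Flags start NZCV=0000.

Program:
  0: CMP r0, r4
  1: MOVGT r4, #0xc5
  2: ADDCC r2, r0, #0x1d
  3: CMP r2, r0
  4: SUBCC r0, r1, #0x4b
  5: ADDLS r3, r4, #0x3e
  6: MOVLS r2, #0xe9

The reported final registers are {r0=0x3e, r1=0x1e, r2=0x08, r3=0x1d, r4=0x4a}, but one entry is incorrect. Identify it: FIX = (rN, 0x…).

FIX = (r2, 0x5b)

[0] flags=1000 → (cmp)
[1] flags=1000 GT?F → skip
[2] flags=1000 CC?T → r2=0x5b
[3] flags=0010 → (cmp)
[4] flags=0010 CC?F → skip
[5] flags=0010 LS?F → skip
[6] flags=0010 LS?F → skip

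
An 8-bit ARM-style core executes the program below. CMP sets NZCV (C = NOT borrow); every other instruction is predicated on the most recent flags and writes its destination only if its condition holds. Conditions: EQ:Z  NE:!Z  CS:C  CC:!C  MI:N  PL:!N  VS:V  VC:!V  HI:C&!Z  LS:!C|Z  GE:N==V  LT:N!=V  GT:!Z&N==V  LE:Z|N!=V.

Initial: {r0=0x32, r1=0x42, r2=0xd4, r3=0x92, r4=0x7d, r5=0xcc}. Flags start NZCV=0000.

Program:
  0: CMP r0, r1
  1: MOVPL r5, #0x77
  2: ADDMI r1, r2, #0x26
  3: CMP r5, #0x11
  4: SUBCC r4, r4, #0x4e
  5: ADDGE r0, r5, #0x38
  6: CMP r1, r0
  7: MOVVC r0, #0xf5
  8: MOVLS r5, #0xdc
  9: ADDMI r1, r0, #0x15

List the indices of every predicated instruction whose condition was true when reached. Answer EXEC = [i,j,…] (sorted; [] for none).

0: ✓ CMP  NZCV=1000
1: · MOVPL
2: ✓ ADDMI  r1←0xfa
3: ✓ CMP  NZCV=1010
4: · SUBCC
5: · ADDGE
6: ✓ CMP  NZCV=1010
7: ✓ MOVVC  r0←0xf5
8: · MOVLS
9: ✓ ADDMI  r1←0x0a

EXEC = [2,7,9]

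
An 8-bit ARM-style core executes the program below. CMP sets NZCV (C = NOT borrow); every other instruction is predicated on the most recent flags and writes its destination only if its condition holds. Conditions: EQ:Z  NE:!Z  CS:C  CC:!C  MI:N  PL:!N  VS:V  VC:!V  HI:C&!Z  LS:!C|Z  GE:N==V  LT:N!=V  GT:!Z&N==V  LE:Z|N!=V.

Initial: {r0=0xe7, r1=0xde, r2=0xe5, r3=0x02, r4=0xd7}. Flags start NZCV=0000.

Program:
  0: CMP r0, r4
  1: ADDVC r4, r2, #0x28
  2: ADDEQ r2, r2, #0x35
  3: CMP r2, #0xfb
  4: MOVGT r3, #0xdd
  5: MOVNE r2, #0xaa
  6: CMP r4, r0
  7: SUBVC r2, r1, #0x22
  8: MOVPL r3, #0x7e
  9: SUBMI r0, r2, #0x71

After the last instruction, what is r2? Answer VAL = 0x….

[0] flags=0010 → (cmp)
[1] flags=0010 VC?T → r4=0x0d
[2] flags=0010 EQ?F → skip
[3] flags=1000 → (cmp)
[4] flags=1000 GT?F → skip
[5] flags=1000 NE?T → r2=0xaa
[6] flags=0000 → (cmp)
[7] flags=0000 VC?T → r2=0xbc
[8] flags=0000 PL?T → r3=0x7e
[9] flags=0000 MI?F → skip

VAL = 0xbc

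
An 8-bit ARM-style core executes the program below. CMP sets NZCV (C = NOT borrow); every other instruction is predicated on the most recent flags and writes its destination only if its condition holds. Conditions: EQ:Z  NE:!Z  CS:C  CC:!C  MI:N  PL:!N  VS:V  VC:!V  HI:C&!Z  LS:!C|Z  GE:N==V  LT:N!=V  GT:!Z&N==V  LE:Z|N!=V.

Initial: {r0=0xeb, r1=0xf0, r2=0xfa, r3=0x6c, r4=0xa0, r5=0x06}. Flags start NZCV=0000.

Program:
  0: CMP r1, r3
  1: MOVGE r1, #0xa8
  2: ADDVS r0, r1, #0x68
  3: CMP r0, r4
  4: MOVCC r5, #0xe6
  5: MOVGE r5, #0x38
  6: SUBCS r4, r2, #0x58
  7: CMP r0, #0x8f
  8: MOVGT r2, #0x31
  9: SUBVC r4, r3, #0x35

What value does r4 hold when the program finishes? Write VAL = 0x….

0: ✓ CMP  NZCV=1010
1: · MOVGE
2: · ADDVS
3: ✓ CMP  NZCV=0010
4: · MOVCC
5: ✓ MOVGE  r5←0x38
6: ✓ SUBCS  r4←0xa2
7: ✓ CMP  NZCV=0010
8: ✓ MOVGT  r2←0x31
9: ✓ SUBVC  r4←0x37

VAL = 0x37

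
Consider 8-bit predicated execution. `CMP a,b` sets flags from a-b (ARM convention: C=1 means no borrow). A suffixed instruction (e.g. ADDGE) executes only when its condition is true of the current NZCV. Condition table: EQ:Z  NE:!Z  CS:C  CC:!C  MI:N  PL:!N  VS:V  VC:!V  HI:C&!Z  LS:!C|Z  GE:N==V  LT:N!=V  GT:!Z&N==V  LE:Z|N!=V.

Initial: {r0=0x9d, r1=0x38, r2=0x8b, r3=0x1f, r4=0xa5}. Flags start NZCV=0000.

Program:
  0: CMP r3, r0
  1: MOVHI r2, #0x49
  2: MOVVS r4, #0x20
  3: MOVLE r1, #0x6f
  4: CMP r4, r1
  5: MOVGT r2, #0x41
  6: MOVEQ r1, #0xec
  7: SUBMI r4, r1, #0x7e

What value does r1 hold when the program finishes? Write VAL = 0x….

0: ✓ CMP  NZCV=1001
1: · MOVHI
2: ✓ MOVVS  r4←0x20
3: · MOVLE
4: ✓ CMP  NZCV=1000
5: · MOVGT
6: · MOVEQ
7: ✓ SUBMI  r4←0xba

VAL = 0x38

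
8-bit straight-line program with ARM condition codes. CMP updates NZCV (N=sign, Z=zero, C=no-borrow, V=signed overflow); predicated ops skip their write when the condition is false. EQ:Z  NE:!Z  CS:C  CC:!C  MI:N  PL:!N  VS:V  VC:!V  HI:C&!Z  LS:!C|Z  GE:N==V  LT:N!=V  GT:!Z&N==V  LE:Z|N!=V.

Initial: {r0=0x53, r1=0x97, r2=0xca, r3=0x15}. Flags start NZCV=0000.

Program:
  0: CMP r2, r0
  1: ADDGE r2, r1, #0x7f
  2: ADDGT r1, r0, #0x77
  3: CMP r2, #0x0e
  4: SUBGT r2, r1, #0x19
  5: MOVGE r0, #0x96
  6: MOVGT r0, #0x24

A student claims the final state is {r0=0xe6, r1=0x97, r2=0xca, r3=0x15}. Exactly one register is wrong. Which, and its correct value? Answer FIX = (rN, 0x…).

FIX = (r0, 0x53)

[0] flags=0011 → (cmp)
[1] flags=0011 GE?F → skip
[2] flags=0011 GT?F → skip
[3] flags=1010 → (cmp)
[4] flags=1010 GT?F → skip
[5] flags=1010 GE?F → skip
[6] flags=1010 GT?F → skip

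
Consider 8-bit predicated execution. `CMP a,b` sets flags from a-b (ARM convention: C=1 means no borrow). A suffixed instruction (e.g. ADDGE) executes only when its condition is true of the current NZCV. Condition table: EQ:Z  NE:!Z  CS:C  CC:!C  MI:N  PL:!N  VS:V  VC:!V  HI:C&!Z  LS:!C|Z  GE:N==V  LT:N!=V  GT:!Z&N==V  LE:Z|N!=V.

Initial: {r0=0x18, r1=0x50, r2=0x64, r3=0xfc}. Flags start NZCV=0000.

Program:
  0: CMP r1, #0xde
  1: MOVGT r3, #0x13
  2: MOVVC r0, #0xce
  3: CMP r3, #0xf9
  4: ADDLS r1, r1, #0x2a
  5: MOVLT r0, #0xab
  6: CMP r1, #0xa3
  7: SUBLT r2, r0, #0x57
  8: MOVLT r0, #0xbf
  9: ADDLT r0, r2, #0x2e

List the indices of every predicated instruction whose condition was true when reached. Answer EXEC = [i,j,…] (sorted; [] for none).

0: ✓ CMP  NZCV=0000
1: ✓ MOVGT  r3←0x13
2: ✓ MOVVC  r0←0xce
3: ✓ CMP  NZCV=0000
4: ✓ ADDLS  r1←0x7a
5: · MOVLT
6: ✓ CMP  NZCV=1001
7: · SUBLT
8: · MOVLT
9: · ADDLT

EXEC = [1,2,4]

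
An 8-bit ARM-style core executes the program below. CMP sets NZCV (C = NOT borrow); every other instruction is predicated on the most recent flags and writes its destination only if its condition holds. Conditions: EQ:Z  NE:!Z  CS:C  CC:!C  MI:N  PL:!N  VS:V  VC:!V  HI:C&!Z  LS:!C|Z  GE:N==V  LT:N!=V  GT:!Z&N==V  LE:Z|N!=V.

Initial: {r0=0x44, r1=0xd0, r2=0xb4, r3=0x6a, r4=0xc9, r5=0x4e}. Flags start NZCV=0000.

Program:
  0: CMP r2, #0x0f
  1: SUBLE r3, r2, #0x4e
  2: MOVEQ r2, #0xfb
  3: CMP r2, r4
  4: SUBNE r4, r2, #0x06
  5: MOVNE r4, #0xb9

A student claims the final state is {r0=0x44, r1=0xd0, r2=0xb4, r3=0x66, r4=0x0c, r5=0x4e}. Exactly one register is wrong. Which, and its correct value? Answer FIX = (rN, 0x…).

FIX = (r4, 0xb9)

0: ✓ CMP  NZCV=1010
1: ✓ SUBLE  r3←0x66
2: · MOVEQ
3: ✓ CMP  NZCV=1000
4: ✓ SUBNE  r4←0xae
5: ✓ MOVNE  r4←0xb9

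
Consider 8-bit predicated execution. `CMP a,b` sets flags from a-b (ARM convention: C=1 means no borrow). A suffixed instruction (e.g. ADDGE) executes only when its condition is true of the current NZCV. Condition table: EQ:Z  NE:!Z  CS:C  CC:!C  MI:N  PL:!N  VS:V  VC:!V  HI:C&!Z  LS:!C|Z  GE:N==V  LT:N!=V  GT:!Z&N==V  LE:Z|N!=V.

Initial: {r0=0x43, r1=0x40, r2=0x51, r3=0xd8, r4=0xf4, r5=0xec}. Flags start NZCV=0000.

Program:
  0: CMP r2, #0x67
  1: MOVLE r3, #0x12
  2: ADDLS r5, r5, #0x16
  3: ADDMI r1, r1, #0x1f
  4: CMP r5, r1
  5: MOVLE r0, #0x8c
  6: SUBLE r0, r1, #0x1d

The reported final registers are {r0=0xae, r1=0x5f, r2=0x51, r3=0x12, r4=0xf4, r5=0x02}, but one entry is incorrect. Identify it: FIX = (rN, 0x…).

FIX = (r0, 0x42)

0: ✓ CMP  NZCV=1000
1: ✓ MOVLE  r3←0x12
2: ✓ ADDLS  r5←0x02
3: ✓ ADDMI  r1←0x5f
4: ✓ CMP  NZCV=1000
5: ✓ MOVLE  r0←0x8c
6: ✓ SUBLE  r0←0x42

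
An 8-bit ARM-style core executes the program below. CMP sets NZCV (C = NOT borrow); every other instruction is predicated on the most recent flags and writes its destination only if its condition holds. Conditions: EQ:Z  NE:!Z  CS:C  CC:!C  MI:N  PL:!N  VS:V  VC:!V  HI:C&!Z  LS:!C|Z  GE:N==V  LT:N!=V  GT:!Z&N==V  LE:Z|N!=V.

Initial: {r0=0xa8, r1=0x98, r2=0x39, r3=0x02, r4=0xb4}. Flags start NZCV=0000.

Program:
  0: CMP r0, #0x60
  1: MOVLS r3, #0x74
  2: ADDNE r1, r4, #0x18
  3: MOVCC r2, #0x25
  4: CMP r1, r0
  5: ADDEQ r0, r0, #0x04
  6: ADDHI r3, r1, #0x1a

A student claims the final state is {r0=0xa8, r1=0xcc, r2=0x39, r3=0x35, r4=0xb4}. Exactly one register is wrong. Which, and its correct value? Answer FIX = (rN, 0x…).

FIX = (r3, 0xe6)

0: ✓ CMP  NZCV=0011
1: · MOVLS
2: ✓ ADDNE  r1←0xcc
3: · MOVCC
4: ✓ CMP  NZCV=0010
5: · ADDEQ
6: ✓ ADDHI  r3←0xe6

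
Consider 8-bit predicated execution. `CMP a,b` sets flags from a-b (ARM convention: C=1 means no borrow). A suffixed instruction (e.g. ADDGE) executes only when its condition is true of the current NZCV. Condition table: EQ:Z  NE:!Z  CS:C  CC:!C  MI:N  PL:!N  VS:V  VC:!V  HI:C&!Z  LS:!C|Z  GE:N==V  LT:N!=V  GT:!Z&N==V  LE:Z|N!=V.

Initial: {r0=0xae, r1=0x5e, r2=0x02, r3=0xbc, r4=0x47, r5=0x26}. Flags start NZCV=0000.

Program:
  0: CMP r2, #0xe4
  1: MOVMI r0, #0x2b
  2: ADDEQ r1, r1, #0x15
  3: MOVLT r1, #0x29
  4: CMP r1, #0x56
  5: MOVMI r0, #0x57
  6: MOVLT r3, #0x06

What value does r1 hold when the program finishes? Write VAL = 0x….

VAL = 0x5e

[0] flags=0000 → (cmp)
[1] flags=0000 MI?F → skip
[2] flags=0000 EQ?F → skip
[3] flags=0000 LT?F → skip
[4] flags=0010 → (cmp)
[5] flags=0010 MI?F → skip
[6] flags=0010 LT?F → skip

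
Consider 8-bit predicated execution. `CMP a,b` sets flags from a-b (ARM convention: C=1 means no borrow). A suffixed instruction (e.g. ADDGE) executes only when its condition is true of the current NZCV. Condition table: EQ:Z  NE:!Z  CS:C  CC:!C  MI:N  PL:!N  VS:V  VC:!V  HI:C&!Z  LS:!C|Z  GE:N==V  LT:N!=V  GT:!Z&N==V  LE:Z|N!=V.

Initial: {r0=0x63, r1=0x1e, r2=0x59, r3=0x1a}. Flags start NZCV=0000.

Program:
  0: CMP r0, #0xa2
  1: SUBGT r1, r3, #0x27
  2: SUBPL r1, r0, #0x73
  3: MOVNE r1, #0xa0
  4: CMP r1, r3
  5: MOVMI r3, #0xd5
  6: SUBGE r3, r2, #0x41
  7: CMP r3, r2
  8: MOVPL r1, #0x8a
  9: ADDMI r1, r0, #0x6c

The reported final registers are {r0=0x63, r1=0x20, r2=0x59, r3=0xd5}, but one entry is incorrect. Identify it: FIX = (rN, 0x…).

0: ✓ CMP  NZCV=1001
1: ✓ SUBGT  r1←0xf3
2: · SUBPL
3: ✓ MOVNE  r1←0xa0
4: ✓ CMP  NZCV=1010
5: ✓ MOVMI  r3←0xd5
6: · SUBGE
7: ✓ CMP  NZCV=0011
8: ✓ MOVPL  r1←0x8a
9: · ADDMI

FIX = (r1, 0x8a)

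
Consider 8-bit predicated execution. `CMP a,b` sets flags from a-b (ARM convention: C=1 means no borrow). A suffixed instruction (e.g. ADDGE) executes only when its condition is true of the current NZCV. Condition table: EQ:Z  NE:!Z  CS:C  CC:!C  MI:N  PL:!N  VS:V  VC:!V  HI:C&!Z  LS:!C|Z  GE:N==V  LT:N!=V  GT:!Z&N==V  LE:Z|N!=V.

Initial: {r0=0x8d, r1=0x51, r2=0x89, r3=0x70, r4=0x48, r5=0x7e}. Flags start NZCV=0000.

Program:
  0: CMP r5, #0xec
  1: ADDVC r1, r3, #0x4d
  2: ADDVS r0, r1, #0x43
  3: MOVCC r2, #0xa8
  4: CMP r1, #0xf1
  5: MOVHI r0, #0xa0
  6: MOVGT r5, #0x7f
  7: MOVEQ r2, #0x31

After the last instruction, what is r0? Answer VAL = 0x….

VAL = 0x94

[0] flags=1001 → (cmp)
[1] flags=1001 VC?F → skip
[2] flags=1001 VS?T → r0=0x94
[3] flags=1001 CC?T → r2=0xa8
[4] flags=0000 → (cmp)
[5] flags=0000 HI?F → skip
[6] flags=0000 GT?T → r5=0x7f
[7] flags=0000 EQ?F → skip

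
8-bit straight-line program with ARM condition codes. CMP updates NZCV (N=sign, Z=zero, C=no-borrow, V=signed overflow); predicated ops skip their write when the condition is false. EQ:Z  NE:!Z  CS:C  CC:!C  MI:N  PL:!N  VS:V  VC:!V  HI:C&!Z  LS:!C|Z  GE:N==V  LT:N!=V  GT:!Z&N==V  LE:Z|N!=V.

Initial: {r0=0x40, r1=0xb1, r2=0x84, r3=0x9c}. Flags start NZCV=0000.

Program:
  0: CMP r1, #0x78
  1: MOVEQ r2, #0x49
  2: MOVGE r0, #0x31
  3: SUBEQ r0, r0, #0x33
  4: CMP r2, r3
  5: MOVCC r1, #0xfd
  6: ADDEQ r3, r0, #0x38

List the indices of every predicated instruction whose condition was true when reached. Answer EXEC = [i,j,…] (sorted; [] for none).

EXEC = [5]

0: ✓ CMP  NZCV=0011
1: · MOVEQ
2: · MOVGE
3: · SUBEQ
4: ✓ CMP  NZCV=1000
5: ✓ MOVCC  r1←0xfd
6: · ADDEQ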